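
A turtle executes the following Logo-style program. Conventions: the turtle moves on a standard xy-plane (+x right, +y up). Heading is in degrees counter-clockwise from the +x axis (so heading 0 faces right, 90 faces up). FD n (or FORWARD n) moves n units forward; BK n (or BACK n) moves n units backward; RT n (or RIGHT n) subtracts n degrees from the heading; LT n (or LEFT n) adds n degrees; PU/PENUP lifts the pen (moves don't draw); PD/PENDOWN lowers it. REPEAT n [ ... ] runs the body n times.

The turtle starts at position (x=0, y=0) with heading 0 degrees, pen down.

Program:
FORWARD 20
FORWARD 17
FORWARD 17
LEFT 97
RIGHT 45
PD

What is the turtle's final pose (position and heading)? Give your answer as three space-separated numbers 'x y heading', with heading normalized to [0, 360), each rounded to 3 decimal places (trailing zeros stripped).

Executing turtle program step by step:
Start: pos=(0,0), heading=0, pen down
FD 20: (0,0) -> (20,0) [heading=0, draw]
FD 17: (20,0) -> (37,0) [heading=0, draw]
FD 17: (37,0) -> (54,0) [heading=0, draw]
LT 97: heading 0 -> 97
RT 45: heading 97 -> 52
PD: pen down
Final: pos=(54,0), heading=52, 3 segment(s) drawn

Answer: 54 0 52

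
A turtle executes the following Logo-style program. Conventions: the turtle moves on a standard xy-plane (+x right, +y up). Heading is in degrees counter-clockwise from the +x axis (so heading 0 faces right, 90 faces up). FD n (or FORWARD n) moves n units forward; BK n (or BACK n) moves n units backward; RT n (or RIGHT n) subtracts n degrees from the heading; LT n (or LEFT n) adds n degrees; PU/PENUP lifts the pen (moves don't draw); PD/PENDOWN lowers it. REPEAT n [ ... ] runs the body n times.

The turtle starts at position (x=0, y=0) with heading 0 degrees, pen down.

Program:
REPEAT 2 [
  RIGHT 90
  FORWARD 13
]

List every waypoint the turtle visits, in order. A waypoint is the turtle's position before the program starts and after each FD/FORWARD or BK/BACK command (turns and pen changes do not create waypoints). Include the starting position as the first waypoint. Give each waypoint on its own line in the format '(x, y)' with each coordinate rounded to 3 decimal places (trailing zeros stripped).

Executing turtle program step by step:
Start: pos=(0,0), heading=0, pen down
REPEAT 2 [
  -- iteration 1/2 --
  RT 90: heading 0 -> 270
  FD 13: (0,0) -> (0,-13) [heading=270, draw]
  -- iteration 2/2 --
  RT 90: heading 270 -> 180
  FD 13: (0,-13) -> (-13,-13) [heading=180, draw]
]
Final: pos=(-13,-13), heading=180, 2 segment(s) drawn
Waypoints (3 total):
(0, 0)
(0, -13)
(-13, -13)

Answer: (0, 0)
(0, -13)
(-13, -13)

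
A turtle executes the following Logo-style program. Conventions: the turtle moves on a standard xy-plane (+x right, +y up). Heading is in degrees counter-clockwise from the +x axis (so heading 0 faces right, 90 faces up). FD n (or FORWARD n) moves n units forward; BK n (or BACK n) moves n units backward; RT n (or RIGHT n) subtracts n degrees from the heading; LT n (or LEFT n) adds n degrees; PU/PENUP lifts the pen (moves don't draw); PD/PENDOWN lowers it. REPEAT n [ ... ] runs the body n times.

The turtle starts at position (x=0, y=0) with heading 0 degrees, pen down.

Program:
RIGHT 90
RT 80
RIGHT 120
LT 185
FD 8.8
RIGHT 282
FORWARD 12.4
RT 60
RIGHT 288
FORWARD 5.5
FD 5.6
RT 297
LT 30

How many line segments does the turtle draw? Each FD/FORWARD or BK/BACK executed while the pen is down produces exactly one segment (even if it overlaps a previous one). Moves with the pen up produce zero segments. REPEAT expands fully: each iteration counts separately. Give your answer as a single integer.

Executing turtle program step by step:
Start: pos=(0,0), heading=0, pen down
RT 90: heading 0 -> 270
RT 80: heading 270 -> 190
RT 120: heading 190 -> 70
LT 185: heading 70 -> 255
FD 8.8: (0,0) -> (-2.278,-8.5) [heading=255, draw]
RT 282: heading 255 -> 333
FD 12.4: (-2.278,-8.5) -> (8.771,-14.13) [heading=333, draw]
RT 60: heading 333 -> 273
RT 288: heading 273 -> 345
FD 5.5: (8.771,-14.13) -> (14.083,-15.553) [heading=345, draw]
FD 5.6: (14.083,-15.553) -> (19.493,-17.003) [heading=345, draw]
RT 297: heading 345 -> 48
LT 30: heading 48 -> 78
Final: pos=(19.493,-17.003), heading=78, 4 segment(s) drawn
Segments drawn: 4

Answer: 4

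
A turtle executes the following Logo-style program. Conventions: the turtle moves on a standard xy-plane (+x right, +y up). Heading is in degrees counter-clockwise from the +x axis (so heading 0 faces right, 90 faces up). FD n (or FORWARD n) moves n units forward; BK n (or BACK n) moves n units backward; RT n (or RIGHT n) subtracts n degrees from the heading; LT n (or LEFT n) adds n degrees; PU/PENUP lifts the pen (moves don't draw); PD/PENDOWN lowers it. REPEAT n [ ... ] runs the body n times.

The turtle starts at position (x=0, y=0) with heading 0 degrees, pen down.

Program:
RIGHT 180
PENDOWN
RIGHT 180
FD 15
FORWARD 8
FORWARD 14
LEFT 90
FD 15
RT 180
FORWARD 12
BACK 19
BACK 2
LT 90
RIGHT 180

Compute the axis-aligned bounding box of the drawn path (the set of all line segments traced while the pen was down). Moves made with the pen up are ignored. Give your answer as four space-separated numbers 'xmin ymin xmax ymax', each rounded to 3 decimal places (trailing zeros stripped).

Answer: 0 0 37 24

Derivation:
Executing turtle program step by step:
Start: pos=(0,0), heading=0, pen down
RT 180: heading 0 -> 180
PD: pen down
RT 180: heading 180 -> 0
FD 15: (0,0) -> (15,0) [heading=0, draw]
FD 8: (15,0) -> (23,0) [heading=0, draw]
FD 14: (23,0) -> (37,0) [heading=0, draw]
LT 90: heading 0 -> 90
FD 15: (37,0) -> (37,15) [heading=90, draw]
RT 180: heading 90 -> 270
FD 12: (37,15) -> (37,3) [heading=270, draw]
BK 19: (37,3) -> (37,22) [heading=270, draw]
BK 2: (37,22) -> (37,24) [heading=270, draw]
LT 90: heading 270 -> 0
RT 180: heading 0 -> 180
Final: pos=(37,24), heading=180, 7 segment(s) drawn

Segment endpoints: x in {0, 15, 23, 37, 37}, y in {0, 0, 0, 0, 3, 15, 22, 24}
xmin=0, ymin=0, xmax=37, ymax=24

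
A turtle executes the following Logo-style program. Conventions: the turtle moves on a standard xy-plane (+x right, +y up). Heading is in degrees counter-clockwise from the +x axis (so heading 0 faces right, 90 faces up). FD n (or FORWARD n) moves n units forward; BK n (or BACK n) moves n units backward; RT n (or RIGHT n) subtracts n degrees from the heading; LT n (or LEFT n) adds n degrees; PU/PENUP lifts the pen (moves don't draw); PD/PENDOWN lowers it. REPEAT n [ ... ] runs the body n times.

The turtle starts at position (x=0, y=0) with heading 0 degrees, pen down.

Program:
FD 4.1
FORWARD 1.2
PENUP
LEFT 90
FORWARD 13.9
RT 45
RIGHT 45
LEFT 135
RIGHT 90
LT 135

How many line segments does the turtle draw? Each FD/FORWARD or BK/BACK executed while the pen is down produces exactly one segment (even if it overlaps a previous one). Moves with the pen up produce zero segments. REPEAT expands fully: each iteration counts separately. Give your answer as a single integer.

Executing turtle program step by step:
Start: pos=(0,0), heading=0, pen down
FD 4.1: (0,0) -> (4.1,0) [heading=0, draw]
FD 1.2: (4.1,0) -> (5.3,0) [heading=0, draw]
PU: pen up
LT 90: heading 0 -> 90
FD 13.9: (5.3,0) -> (5.3,13.9) [heading=90, move]
RT 45: heading 90 -> 45
RT 45: heading 45 -> 0
LT 135: heading 0 -> 135
RT 90: heading 135 -> 45
LT 135: heading 45 -> 180
Final: pos=(5.3,13.9), heading=180, 2 segment(s) drawn
Segments drawn: 2

Answer: 2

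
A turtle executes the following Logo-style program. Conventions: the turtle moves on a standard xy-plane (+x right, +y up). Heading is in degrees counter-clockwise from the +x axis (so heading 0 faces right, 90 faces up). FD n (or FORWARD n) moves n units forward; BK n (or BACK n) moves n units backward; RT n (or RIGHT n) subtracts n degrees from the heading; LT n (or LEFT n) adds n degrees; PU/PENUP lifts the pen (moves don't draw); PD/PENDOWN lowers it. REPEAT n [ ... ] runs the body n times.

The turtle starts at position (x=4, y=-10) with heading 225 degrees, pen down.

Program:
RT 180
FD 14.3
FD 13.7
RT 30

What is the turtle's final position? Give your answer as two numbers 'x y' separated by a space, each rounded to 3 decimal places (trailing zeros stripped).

Executing turtle program step by step:
Start: pos=(4,-10), heading=225, pen down
RT 180: heading 225 -> 45
FD 14.3: (4,-10) -> (14.112,0.112) [heading=45, draw]
FD 13.7: (14.112,0.112) -> (23.799,9.799) [heading=45, draw]
RT 30: heading 45 -> 15
Final: pos=(23.799,9.799), heading=15, 2 segment(s) drawn

Answer: 23.799 9.799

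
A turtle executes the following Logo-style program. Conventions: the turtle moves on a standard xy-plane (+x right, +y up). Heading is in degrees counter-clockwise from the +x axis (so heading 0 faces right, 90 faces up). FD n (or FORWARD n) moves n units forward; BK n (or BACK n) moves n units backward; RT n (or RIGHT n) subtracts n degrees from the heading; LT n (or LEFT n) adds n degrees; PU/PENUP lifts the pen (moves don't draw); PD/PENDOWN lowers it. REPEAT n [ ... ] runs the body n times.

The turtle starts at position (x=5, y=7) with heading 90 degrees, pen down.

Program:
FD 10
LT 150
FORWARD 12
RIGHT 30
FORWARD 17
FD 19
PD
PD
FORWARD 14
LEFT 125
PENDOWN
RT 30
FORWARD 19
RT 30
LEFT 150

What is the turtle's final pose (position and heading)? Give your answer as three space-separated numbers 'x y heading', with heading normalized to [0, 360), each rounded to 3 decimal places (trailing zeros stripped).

Executing turtle program step by step:
Start: pos=(5,7), heading=90, pen down
FD 10: (5,7) -> (5,17) [heading=90, draw]
LT 150: heading 90 -> 240
FD 12: (5,17) -> (-1,6.608) [heading=240, draw]
RT 30: heading 240 -> 210
FD 17: (-1,6.608) -> (-15.722,-1.892) [heading=210, draw]
FD 19: (-15.722,-1.892) -> (-32.177,-11.392) [heading=210, draw]
PD: pen down
PD: pen down
FD 14: (-32.177,-11.392) -> (-44.301,-18.392) [heading=210, draw]
LT 125: heading 210 -> 335
PD: pen down
RT 30: heading 335 -> 305
FD 19: (-44.301,-18.392) -> (-33.403,-33.956) [heading=305, draw]
RT 30: heading 305 -> 275
LT 150: heading 275 -> 65
Final: pos=(-33.403,-33.956), heading=65, 6 segment(s) drawn

Answer: -33.403 -33.956 65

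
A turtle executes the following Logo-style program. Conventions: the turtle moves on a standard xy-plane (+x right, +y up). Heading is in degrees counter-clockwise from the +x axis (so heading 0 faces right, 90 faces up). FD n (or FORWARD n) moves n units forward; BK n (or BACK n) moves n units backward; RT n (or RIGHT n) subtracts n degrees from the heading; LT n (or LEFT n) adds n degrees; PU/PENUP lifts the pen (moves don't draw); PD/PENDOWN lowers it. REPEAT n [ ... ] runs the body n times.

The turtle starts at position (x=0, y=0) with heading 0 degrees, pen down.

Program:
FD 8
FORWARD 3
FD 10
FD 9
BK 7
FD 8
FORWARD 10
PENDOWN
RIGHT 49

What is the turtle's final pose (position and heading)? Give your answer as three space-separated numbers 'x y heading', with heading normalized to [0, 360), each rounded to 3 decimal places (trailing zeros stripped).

Executing turtle program step by step:
Start: pos=(0,0), heading=0, pen down
FD 8: (0,0) -> (8,0) [heading=0, draw]
FD 3: (8,0) -> (11,0) [heading=0, draw]
FD 10: (11,0) -> (21,0) [heading=0, draw]
FD 9: (21,0) -> (30,0) [heading=0, draw]
BK 7: (30,0) -> (23,0) [heading=0, draw]
FD 8: (23,0) -> (31,0) [heading=0, draw]
FD 10: (31,0) -> (41,0) [heading=0, draw]
PD: pen down
RT 49: heading 0 -> 311
Final: pos=(41,0), heading=311, 7 segment(s) drawn

Answer: 41 0 311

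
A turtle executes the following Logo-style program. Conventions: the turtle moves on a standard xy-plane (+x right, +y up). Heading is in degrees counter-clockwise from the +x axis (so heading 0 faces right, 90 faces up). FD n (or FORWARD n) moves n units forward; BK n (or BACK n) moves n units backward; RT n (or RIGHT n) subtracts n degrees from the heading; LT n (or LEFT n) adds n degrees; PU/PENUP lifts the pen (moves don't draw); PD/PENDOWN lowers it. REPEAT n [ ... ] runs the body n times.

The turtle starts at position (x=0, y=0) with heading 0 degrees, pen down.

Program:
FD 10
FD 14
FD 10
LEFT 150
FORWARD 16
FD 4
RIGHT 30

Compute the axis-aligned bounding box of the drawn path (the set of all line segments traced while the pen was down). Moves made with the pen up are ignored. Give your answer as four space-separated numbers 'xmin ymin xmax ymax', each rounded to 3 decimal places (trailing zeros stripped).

Answer: 0 0 34 10

Derivation:
Executing turtle program step by step:
Start: pos=(0,0), heading=0, pen down
FD 10: (0,0) -> (10,0) [heading=0, draw]
FD 14: (10,0) -> (24,0) [heading=0, draw]
FD 10: (24,0) -> (34,0) [heading=0, draw]
LT 150: heading 0 -> 150
FD 16: (34,0) -> (20.144,8) [heading=150, draw]
FD 4: (20.144,8) -> (16.679,10) [heading=150, draw]
RT 30: heading 150 -> 120
Final: pos=(16.679,10), heading=120, 5 segment(s) drawn

Segment endpoints: x in {0, 10, 16.679, 20.144, 24, 34}, y in {0, 8, 10}
xmin=0, ymin=0, xmax=34, ymax=10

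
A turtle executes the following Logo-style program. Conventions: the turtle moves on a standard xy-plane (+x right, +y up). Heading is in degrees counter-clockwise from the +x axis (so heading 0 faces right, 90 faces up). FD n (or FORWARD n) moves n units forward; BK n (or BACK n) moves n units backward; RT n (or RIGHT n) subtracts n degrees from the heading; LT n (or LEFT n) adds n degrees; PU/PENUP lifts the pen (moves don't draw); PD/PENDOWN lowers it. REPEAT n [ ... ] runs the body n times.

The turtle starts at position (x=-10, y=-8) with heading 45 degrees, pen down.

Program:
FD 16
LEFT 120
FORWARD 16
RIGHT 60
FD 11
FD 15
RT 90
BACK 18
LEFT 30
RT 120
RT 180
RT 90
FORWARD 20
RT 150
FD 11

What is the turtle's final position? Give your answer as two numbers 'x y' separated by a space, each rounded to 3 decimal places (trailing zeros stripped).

Executing turtle program step by step:
Start: pos=(-10,-8), heading=45, pen down
FD 16: (-10,-8) -> (1.314,3.314) [heading=45, draw]
LT 120: heading 45 -> 165
FD 16: (1.314,3.314) -> (-14.141,7.455) [heading=165, draw]
RT 60: heading 165 -> 105
FD 11: (-14.141,7.455) -> (-16.988,18.08) [heading=105, draw]
FD 15: (-16.988,18.08) -> (-20.87,32.569) [heading=105, draw]
RT 90: heading 105 -> 15
BK 18: (-20.87,32.569) -> (-38.257,27.91) [heading=15, draw]
LT 30: heading 15 -> 45
RT 120: heading 45 -> 285
RT 180: heading 285 -> 105
RT 90: heading 105 -> 15
FD 20: (-38.257,27.91) -> (-18.939,33.087) [heading=15, draw]
RT 150: heading 15 -> 225
FD 11: (-18.939,33.087) -> (-26.717,25.308) [heading=225, draw]
Final: pos=(-26.717,25.308), heading=225, 7 segment(s) drawn

Answer: -26.717 25.308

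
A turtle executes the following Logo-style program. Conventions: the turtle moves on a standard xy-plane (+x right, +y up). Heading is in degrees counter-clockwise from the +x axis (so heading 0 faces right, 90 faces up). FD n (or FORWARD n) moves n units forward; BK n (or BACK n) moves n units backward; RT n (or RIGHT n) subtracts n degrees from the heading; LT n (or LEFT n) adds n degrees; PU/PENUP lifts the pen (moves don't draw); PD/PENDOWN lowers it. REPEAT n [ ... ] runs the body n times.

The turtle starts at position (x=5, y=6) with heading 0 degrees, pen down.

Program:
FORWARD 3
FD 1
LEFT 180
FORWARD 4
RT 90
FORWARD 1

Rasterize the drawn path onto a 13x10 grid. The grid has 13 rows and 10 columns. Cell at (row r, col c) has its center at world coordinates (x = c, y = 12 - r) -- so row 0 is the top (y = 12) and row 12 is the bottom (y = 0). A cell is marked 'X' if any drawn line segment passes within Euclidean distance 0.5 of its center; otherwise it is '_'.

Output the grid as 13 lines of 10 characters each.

Segment 0: (5,6) -> (8,6)
Segment 1: (8,6) -> (9,6)
Segment 2: (9,6) -> (5,6)
Segment 3: (5,6) -> (5,7)

Answer: __________
__________
__________
__________
__________
_____X____
_____XXXXX
__________
__________
__________
__________
__________
__________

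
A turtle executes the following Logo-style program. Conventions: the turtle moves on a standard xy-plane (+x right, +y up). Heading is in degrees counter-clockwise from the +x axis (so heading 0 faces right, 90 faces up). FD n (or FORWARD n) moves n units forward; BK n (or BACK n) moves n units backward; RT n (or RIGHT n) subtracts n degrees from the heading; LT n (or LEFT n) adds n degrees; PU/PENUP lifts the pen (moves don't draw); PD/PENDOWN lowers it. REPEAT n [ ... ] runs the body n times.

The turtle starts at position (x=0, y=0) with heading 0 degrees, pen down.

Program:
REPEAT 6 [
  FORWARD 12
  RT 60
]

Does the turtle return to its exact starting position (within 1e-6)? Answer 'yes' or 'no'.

Answer: yes

Derivation:
Executing turtle program step by step:
Start: pos=(0,0), heading=0, pen down
REPEAT 6 [
  -- iteration 1/6 --
  FD 12: (0,0) -> (12,0) [heading=0, draw]
  RT 60: heading 0 -> 300
  -- iteration 2/6 --
  FD 12: (12,0) -> (18,-10.392) [heading=300, draw]
  RT 60: heading 300 -> 240
  -- iteration 3/6 --
  FD 12: (18,-10.392) -> (12,-20.785) [heading=240, draw]
  RT 60: heading 240 -> 180
  -- iteration 4/6 --
  FD 12: (12,-20.785) -> (0,-20.785) [heading=180, draw]
  RT 60: heading 180 -> 120
  -- iteration 5/6 --
  FD 12: (0,-20.785) -> (-6,-10.392) [heading=120, draw]
  RT 60: heading 120 -> 60
  -- iteration 6/6 --
  FD 12: (-6,-10.392) -> (0,0) [heading=60, draw]
  RT 60: heading 60 -> 0
]
Final: pos=(0,0), heading=0, 6 segment(s) drawn

Start position: (0, 0)
Final position: (0, 0)
Distance = 0; < 1e-6 -> CLOSED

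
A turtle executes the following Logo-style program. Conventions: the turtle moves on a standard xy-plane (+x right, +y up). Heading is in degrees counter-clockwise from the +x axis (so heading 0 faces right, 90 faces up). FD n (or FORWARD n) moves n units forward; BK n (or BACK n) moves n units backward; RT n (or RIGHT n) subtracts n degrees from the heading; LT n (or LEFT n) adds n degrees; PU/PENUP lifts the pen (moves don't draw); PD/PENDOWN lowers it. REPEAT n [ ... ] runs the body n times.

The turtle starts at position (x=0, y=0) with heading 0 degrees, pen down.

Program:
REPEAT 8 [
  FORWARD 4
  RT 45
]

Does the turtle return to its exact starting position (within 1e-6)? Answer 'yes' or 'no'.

Executing turtle program step by step:
Start: pos=(0,0), heading=0, pen down
REPEAT 8 [
  -- iteration 1/8 --
  FD 4: (0,0) -> (4,0) [heading=0, draw]
  RT 45: heading 0 -> 315
  -- iteration 2/8 --
  FD 4: (4,0) -> (6.828,-2.828) [heading=315, draw]
  RT 45: heading 315 -> 270
  -- iteration 3/8 --
  FD 4: (6.828,-2.828) -> (6.828,-6.828) [heading=270, draw]
  RT 45: heading 270 -> 225
  -- iteration 4/8 --
  FD 4: (6.828,-6.828) -> (4,-9.657) [heading=225, draw]
  RT 45: heading 225 -> 180
  -- iteration 5/8 --
  FD 4: (4,-9.657) -> (0,-9.657) [heading=180, draw]
  RT 45: heading 180 -> 135
  -- iteration 6/8 --
  FD 4: (0,-9.657) -> (-2.828,-6.828) [heading=135, draw]
  RT 45: heading 135 -> 90
  -- iteration 7/8 --
  FD 4: (-2.828,-6.828) -> (-2.828,-2.828) [heading=90, draw]
  RT 45: heading 90 -> 45
  -- iteration 8/8 --
  FD 4: (-2.828,-2.828) -> (0,0) [heading=45, draw]
  RT 45: heading 45 -> 0
]
Final: pos=(0,0), heading=0, 8 segment(s) drawn

Start position: (0, 0)
Final position: (0, 0)
Distance = 0; < 1e-6 -> CLOSED

Answer: yes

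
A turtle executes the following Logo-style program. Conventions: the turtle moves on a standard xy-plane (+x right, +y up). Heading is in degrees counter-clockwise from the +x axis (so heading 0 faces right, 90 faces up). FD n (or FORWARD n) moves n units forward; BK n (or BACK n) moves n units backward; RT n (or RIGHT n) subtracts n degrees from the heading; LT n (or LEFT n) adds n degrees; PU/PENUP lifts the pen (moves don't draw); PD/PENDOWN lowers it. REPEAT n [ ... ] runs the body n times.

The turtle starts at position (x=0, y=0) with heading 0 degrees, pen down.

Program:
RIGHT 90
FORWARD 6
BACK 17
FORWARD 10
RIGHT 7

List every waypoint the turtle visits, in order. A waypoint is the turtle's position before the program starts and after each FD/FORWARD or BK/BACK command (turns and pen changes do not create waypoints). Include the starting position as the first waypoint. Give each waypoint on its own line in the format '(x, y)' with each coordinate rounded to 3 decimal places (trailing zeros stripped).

Executing turtle program step by step:
Start: pos=(0,0), heading=0, pen down
RT 90: heading 0 -> 270
FD 6: (0,0) -> (0,-6) [heading=270, draw]
BK 17: (0,-6) -> (0,11) [heading=270, draw]
FD 10: (0,11) -> (0,1) [heading=270, draw]
RT 7: heading 270 -> 263
Final: pos=(0,1), heading=263, 3 segment(s) drawn
Waypoints (4 total):
(0, 0)
(0, -6)
(0, 11)
(0, 1)

Answer: (0, 0)
(0, -6)
(0, 11)
(0, 1)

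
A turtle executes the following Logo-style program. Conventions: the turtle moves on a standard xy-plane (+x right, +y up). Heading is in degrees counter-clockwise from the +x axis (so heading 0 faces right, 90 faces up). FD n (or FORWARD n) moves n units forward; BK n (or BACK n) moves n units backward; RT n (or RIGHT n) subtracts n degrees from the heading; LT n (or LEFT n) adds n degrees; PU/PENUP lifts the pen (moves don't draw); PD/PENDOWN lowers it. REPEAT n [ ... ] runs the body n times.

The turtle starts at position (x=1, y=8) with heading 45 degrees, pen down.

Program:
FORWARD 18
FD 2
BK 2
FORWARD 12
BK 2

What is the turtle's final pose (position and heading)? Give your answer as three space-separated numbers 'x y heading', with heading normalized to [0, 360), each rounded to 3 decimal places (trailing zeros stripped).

Executing turtle program step by step:
Start: pos=(1,8), heading=45, pen down
FD 18: (1,8) -> (13.728,20.728) [heading=45, draw]
FD 2: (13.728,20.728) -> (15.142,22.142) [heading=45, draw]
BK 2: (15.142,22.142) -> (13.728,20.728) [heading=45, draw]
FD 12: (13.728,20.728) -> (22.213,29.213) [heading=45, draw]
BK 2: (22.213,29.213) -> (20.799,27.799) [heading=45, draw]
Final: pos=(20.799,27.799), heading=45, 5 segment(s) drawn

Answer: 20.799 27.799 45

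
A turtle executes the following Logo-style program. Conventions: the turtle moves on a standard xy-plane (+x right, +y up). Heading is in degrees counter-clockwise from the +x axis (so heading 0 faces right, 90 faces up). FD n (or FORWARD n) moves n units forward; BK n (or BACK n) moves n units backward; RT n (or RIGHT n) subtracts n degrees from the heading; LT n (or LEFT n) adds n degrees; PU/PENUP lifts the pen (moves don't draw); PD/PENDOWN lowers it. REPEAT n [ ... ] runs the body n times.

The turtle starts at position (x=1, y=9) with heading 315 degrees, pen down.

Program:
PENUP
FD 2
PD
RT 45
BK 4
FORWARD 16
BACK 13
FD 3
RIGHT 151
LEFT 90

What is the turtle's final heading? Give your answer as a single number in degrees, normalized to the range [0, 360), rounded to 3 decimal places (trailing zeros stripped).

Answer: 209

Derivation:
Executing turtle program step by step:
Start: pos=(1,9), heading=315, pen down
PU: pen up
FD 2: (1,9) -> (2.414,7.586) [heading=315, move]
PD: pen down
RT 45: heading 315 -> 270
BK 4: (2.414,7.586) -> (2.414,11.586) [heading=270, draw]
FD 16: (2.414,11.586) -> (2.414,-4.414) [heading=270, draw]
BK 13: (2.414,-4.414) -> (2.414,8.586) [heading=270, draw]
FD 3: (2.414,8.586) -> (2.414,5.586) [heading=270, draw]
RT 151: heading 270 -> 119
LT 90: heading 119 -> 209
Final: pos=(2.414,5.586), heading=209, 4 segment(s) drawn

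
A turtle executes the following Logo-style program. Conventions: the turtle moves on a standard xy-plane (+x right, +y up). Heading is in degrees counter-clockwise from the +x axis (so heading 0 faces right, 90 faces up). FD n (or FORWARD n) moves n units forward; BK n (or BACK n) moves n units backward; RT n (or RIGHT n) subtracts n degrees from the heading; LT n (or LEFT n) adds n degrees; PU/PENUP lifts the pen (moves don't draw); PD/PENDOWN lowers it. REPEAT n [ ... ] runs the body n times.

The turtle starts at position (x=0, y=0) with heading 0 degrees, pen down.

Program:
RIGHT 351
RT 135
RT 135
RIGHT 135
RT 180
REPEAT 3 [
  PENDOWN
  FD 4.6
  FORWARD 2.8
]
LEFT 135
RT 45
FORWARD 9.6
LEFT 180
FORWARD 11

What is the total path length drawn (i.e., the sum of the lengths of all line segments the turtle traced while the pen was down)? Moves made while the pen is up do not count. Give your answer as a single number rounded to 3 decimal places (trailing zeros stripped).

Executing turtle program step by step:
Start: pos=(0,0), heading=0, pen down
RT 351: heading 0 -> 9
RT 135: heading 9 -> 234
RT 135: heading 234 -> 99
RT 135: heading 99 -> 324
RT 180: heading 324 -> 144
REPEAT 3 [
  -- iteration 1/3 --
  PD: pen down
  FD 4.6: (0,0) -> (-3.721,2.704) [heading=144, draw]
  FD 2.8: (-3.721,2.704) -> (-5.987,4.35) [heading=144, draw]
  -- iteration 2/3 --
  PD: pen down
  FD 4.6: (-5.987,4.35) -> (-9.708,7.053) [heading=144, draw]
  FD 2.8: (-9.708,7.053) -> (-11.973,8.699) [heading=144, draw]
  -- iteration 3/3 --
  PD: pen down
  FD 4.6: (-11.973,8.699) -> (-15.695,11.403) [heading=144, draw]
  FD 2.8: (-15.695,11.403) -> (-17.96,13.049) [heading=144, draw]
]
LT 135: heading 144 -> 279
RT 45: heading 279 -> 234
FD 9.6: (-17.96,13.049) -> (-23.603,5.282) [heading=234, draw]
LT 180: heading 234 -> 54
FD 11: (-23.603,5.282) -> (-17.137,14.181) [heading=54, draw]
Final: pos=(-17.137,14.181), heading=54, 8 segment(s) drawn

Segment lengths:
  seg 1: (0,0) -> (-3.721,2.704), length = 4.6
  seg 2: (-3.721,2.704) -> (-5.987,4.35), length = 2.8
  seg 3: (-5.987,4.35) -> (-9.708,7.053), length = 4.6
  seg 4: (-9.708,7.053) -> (-11.973,8.699), length = 2.8
  seg 5: (-11.973,8.699) -> (-15.695,11.403), length = 4.6
  seg 6: (-15.695,11.403) -> (-17.96,13.049), length = 2.8
  seg 7: (-17.96,13.049) -> (-23.603,5.282), length = 9.6
  seg 8: (-23.603,5.282) -> (-17.137,14.181), length = 11
Total = 42.8

Answer: 42.8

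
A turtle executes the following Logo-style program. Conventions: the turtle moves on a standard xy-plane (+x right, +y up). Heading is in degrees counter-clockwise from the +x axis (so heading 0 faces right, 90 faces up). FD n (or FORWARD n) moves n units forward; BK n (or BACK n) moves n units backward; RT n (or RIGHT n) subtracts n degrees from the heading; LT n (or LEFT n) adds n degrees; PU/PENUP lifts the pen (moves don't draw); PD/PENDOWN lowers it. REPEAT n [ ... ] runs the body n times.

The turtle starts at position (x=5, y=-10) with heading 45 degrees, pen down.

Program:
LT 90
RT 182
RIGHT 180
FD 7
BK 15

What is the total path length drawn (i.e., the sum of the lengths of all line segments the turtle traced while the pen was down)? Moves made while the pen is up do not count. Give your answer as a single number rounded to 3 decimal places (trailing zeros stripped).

Answer: 22

Derivation:
Executing turtle program step by step:
Start: pos=(5,-10), heading=45, pen down
LT 90: heading 45 -> 135
RT 182: heading 135 -> 313
RT 180: heading 313 -> 133
FD 7: (5,-10) -> (0.226,-4.881) [heading=133, draw]
BK 15: (0.226,-4.881) -> (10.456,-15.851) [heading=133, draw]
Final: pos=(10.456,-15.851), heading=133, 2 segment(s) drawn

Segment lengths:
  seg 1: (5,-10) -> (0.226,-4.881), length = 7
  seg 2: (0.226,-4.881) -> (10.456,-15.851), length = 15
Total = 22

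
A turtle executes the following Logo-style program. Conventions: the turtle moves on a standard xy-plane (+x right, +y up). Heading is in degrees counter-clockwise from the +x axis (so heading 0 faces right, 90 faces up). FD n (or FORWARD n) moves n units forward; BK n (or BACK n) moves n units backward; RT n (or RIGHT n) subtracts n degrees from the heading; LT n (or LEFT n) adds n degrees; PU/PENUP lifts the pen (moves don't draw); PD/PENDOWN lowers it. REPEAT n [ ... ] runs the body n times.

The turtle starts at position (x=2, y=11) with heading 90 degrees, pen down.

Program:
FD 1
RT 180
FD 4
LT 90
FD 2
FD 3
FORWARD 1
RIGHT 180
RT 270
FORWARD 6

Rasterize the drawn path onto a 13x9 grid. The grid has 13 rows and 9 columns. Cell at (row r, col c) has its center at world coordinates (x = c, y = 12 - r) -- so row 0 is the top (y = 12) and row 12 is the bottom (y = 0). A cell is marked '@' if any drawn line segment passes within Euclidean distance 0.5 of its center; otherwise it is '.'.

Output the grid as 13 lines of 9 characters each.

Segment 0: (2,11) -> (2,12)
Segment 1: (2,12) -> (2,8)
Segment 2: (2,8) -> (4,8)
Segment 3: (4,8) -> (7,8)
Segment 4: (7,8) -> (8,8)
Segment 5: (8,8) -> (8,2)

Answer: ..@......
..@......
..@......
..@......
..@@@@@@@
........@
........@
........@
........@
........@
........@
.........
.........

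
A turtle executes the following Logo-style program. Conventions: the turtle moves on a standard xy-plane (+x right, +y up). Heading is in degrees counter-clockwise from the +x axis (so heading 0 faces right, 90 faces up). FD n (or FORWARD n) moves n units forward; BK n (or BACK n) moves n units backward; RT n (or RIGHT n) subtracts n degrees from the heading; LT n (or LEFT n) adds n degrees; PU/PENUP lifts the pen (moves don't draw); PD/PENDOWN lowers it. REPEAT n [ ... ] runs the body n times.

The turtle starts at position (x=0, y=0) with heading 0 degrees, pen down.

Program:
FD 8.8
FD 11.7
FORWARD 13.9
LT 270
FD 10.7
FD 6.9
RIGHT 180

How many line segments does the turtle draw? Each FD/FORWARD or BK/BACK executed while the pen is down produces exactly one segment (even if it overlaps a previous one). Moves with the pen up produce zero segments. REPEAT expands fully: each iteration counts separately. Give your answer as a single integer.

Answer: 5

Derivation:
Executing turtle program step by step:
Start: pos=(0,0), heading=0, pen down
FD 8.8: (0,0) -> (8.8,0) [heading=0, draw]
FD 11.7: (8.8,0) -> (20.5,0) [heading=0, draw]
FD 13.9: (20.5,0) -> (34.4,0) [heading=0, draw]
LT 270: heading 0 -> 270
FD 10.7: (34.4,0) -> (34.4,-10.7) [heading=270, draw]
FD 6.9: (34.4,-10.7) -> (34.4,-17.6) [heading=270, draw]
RT 180: heading 270 -> 90
Final: pos=(34.4,-17.6), heading=90, 5 segment(s) drawn
Segments drawn: 5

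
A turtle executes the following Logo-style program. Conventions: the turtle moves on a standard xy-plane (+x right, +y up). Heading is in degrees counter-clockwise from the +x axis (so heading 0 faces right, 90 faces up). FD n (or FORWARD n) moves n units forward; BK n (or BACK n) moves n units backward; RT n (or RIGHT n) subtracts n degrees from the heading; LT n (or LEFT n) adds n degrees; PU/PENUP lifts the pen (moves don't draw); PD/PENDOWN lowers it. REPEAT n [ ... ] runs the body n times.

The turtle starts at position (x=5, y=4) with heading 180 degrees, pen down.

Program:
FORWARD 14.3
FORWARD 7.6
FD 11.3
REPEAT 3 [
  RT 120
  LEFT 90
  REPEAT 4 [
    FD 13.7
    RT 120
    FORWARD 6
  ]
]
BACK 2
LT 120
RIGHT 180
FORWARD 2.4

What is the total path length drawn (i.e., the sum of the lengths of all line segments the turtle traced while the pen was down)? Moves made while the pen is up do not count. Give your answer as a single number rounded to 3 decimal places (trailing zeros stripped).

Executing turtle program step by step:
Start: pos=(5,4), heading=180, pen down
FD 14.3: (5,4) -> (-9.3,4) [heading=180, draw]
FD 7.6: (-9.3,4) -> (-16.9,4) [heading=180, draw]
FD 11.3: (-16.9,4) -> (-28.2,4) [heading=180, draw]
REPEAT 3 [
  -- iteration 1/3 --
  RT 120: heading 180 -> 60
  LT 90: heading 60 -> 150
  REPEAT 4 [
    -- iteration 1/4 --
    FD 13.7: (-28.2,4) -> (-40.065,10.85) [heading=150, draw]
    RT 120: heading 150 -> 30
    FD 6: (-40.065,10.85) -> (-34.868,13.85) [heading=30, draw]
    -- iteration 2/4 --
    FD 13.7: (-34.868,13.85) -> (-23.004,20.7) [heading=30, draw]
    RT 120: heading 30 -> 270
    FD 6: (-23.004,20.7) -> (-23.004,14.7) [heading=270, draw]
    -- iteration 3/4 --
    FD 13.7: (-23.004,14.7) -> (-23.004,1) [heading=270, draw]
    RT 120: heading 270 -> 150
    FD 6: (-23.004,1) -> (-28.2,4) [heading=150, draw]
    -- iteration 4/4 --
    FD 13.7: (-28.2,4) -> (-40.065,10.85) [heading=150, draw]
    RT 120: heading 150 -> 30
    FD 6: (-40.065,10.85) -> (-34.868,13.85) [heading=30, draw]
  ]
  -- iteration 2/3 --
  RT 120: heading 30 -> 270
  LT 90: heading 270 -> 0
  REPEAT 4 [
    -- iteration 1/4 --
    FD 13.7: (-34.868,13.85) -> (-21.168,13.85) [heading=0, draw]
    RT 120: heading 0 -> 240
    FD 6: (-21.168,13.85) -> (-24.168,8.654) [heading=240, draw]
    -- iteration 2/4 --
    FD 13.7: (-24.168,8.654) -> (-31.018,-3.211) [heading=240, draw]
    RT 120: heading 240 -> 120
    FD 6: (-31.018,-3.211) -> (-34.018,1.985) [heading=120, draw]
    -- iteration 3/4 --
    FD 13.7: (-34.018,1.985) -> (-40.868,13.85) [heading=120, draw]
    RT 120: heading 120 -> 0
    FD 6: (-40.868,13.85) -> (-34.868,13.85) [heading=0, draw]
    -- iteration 4/4 --
    FD 13.7: (-34.868,13.85) -> (-21.168,13.85) [heading=0, draw]
    RT 120: heading 0 -> 240
    FD 6: (-21.168,13.85) -> (-24.168,8.654) [heading=240, draw]
  ]
  -- iteration 3/3 --
  RT 120: heading 240 -> 120
  LT 90: heading 120 -> 210
  REPEAT 4 [
    -- iteration 1/4 --
    FD 13.7: (-24.168,8.654) -> (-36.033,1.804) [heading=210, draw]
    RT 120: heading 210 -> 90
    FD 6: (-36.033,1.804) -> (-36.033,7.804) [heading=90, draw]
    -- iteration 2/4 --
    FD 13.7: (-36.033,7.804) -> (-36.033,21.504) [heading=90, draw]
    RT 120: heading 90 -> 330
    FD 6: (-36.033,21.504) -> (-30.837,18.504) [heading=330, draw]
    -- iteration 3/4 --
    FD 13.7: (-30.837,18.504) -> (-18.972,11.654) [heading=330, draw]
    RT 120: heading 330 -> 210
    FD 6: (-18.972,11.654) -> (-24.168,8.654) [heading=210, draw]
    -- iteration 4/4 --
    FD 13.7: (-24.168,8.654) -> (-36.033,1.804) [heading=210, draw]
    RT 120: heading 210 -> 90
    FD 6: (-36.033,1.804) -> (-36.033,7.804) [heading=90, draw]
  ]
]
BK 2: (-36.033,7.804) -> (-36.033,5.804) [heading=90, draw]
LT 120: heading 90 -> 210
RT 180: heading 210 -> 30
FD 2.4: (-36.033,5.804) -> (-33.954,7.004) [heading=30, draw]
Final: pos=(-33.954,7.004), heading=30, 29 segment(s) drawn

Segment lengths:
  seg 1: (5,4) -> (-9.3,4), length = 14.3
  seg 2: (-9.3,4) -> (-16.9,4), length = 7.6
  seg 3: (-16.9,4) -> (-28.2,4), length = 11.3
  seg 4: (-28.2,4) -> (-40.065,10.85), length = 13.7
  seg 5: (-40.065,10.85) -> (-34.868,13.85), length = 6
  seg 6: (-34.868,13.85) -> (-23.004,20.7), length = 13.7
  seg 7: (-23.004,20.7) -> (-23.004,14.7), length = 6
  seg 8: (-23.004,14.7) -> (-23.004,1), length = 13.7
  seg 9: (-23.004,1) -> (-28.2,4), length = 6
  seg 10: (-28.2,4) -> (-40.065,10.85), length = 13.7
  seg 11: (-40.065,10.85) -> (-34.868,13.85), length = 6
  seg 12: (-34.868,13.85) -> (-21.168,13.85), length = 13.7
  seg 13: (-21.168,13.85) -> (-24.168,8.654), length = 6
  seg 14: (-24.168,8.654) -> (-31.018,-3.211), length = 13.7
  seg 15: (-31.018,-3.211) -> (-34.018,1.985), length = 6
  seg 16: (-34.018,1.985) -> (-40.868,13.85), length = 13.7
  seg 17: (-40.868,13.85) -> (-34.868,13.85), length = 6
  seg 18: (-34.868,13.85) -> (-21.168,13.85), length = 13.7
  seg 19: (-21.168,13.85) -> (-24.168,8.654), length = 6
  seg 20: (-24.168,8.654) -> (-36.033,1.804), length = 13.7
  seg 21: (-36.033,1.804) -> (-36.033,7.804), length = 6
  seg 22: (-36.033,7.804) -> (-36.033,21.504), length = 13.7
  seg 23: (-36.033,21.504) -> (-30.837,18.504), length = 6
  seg 24: (-30.837,18.504) -> (-18.972,11.654), length = 13.7
  seg 25: (-18.972,11.654) -> (-24.168,8.654), length = 6
  seg 26: (-24.168,8.654) -> (-36.033,1.804), length = 13.7
  seg 27: (-36.033,1.804) -> (-36.033,7.804), length = 6
  seg 28: (-36.033,7.804) -> (-36.033,5.804), length = 2
  seg 29: (-36.033,5.804) -> (-33.954,7.004), length = 2.4
Total = 274

Answer: 274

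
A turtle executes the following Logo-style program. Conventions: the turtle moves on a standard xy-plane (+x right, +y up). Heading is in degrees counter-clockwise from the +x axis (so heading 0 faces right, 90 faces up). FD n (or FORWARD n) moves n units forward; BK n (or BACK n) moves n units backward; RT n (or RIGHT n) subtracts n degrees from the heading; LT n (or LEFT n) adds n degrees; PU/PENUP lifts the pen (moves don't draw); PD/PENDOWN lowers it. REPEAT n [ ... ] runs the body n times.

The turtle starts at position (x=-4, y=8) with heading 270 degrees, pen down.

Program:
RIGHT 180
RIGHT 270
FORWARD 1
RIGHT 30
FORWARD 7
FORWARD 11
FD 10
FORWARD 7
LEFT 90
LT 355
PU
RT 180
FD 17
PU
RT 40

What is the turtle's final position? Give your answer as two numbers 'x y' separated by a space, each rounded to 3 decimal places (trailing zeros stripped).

Answer: -25.56 39.426

Derivation:
Executing turtle program step by step:
Start: pos=(-4,8), heading=270, pen down
RT 180: heading 270 -> 90
RT 270: heading 90 -> 180
FD 1: (-4,8) -> (-5,8) [heading=180, draw]
RT 30: heading 180 -> 150
FD 7: (-5,8) -> (-11.062,11.5) [heading=150, draw]
FD 11: (-11.062,11.5) -> (-20.588,17) [heading=150, draw]
FD 10: (-20.588,17) -> (-29.249,22) [heading=150, draw]
FD 7: (-29.249,22) -> (-35.311,25.5) [heading=150, draw]
LT 90: heading 150 -> 240
LT 355: heading 240 -> 235
PU: pen up
RT 180: heading 235 -> 55
FD 17: (-35.311,25.5) -> (-25.56,39.426) [heading=55, move]
PU: pen up
RT 40: heading 55 -> 15
Final: pos=(-25.56,39.426), heading=15, 5 segment(s) drawn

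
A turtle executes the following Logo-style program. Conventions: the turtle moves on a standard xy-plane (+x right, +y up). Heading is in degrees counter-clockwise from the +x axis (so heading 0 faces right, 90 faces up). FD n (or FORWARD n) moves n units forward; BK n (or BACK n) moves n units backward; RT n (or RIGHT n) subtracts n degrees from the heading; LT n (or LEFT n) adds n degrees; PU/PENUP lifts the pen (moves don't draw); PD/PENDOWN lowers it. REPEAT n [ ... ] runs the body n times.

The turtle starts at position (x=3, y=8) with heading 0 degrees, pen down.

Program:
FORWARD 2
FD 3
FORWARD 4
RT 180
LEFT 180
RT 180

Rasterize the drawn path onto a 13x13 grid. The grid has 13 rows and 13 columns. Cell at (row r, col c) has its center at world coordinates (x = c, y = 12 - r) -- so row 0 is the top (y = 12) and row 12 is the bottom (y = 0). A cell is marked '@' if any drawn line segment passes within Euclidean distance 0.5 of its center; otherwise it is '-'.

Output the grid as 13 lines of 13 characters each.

Segment 0: (3,8) -> (5,8)
Segment 1: (5,8) -> (8,8)
Segment 2: (8,8) -> (12,8)

Answer: -------------
-------------
-------------
-------------
---@@@@@@@@@@
-------------
-------------
-------------
-------------
-------------
-------------
-------------
-------------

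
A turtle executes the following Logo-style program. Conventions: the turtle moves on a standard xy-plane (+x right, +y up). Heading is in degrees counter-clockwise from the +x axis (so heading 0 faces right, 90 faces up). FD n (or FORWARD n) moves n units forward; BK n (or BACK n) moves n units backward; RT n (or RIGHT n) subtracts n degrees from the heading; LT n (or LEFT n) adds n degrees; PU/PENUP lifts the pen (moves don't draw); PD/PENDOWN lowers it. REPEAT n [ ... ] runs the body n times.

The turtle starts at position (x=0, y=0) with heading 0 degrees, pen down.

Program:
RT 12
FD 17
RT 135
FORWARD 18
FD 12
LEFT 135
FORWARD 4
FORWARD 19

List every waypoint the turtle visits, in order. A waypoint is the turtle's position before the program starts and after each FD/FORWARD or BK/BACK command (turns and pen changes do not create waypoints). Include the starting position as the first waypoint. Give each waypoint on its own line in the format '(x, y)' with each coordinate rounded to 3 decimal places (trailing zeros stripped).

Answer: (0, 0)
(16.629, -3.534)
(1.532, -13.338)
(-8.532, -19.874)
(-4.619, -20.705)
(13.966, -24.656)

Derivation:
Executing turtle program step by step:
Start: pos=(0,0), heading=0, pen down
RT 12: heading 0 -> 348
FD 17: (0,0) -> (16.629,-3.534) [heading=348, draw]
RT 135: heading 348 -> 213
FD 18: (16.629,-3.534) -> (1.532,-13.338) [heading=213, draw]
FD 12: (1.532,-13.338) -> (-8.532,-19.874) [heading=213, draw]
LT 135: heading 213 -> 348
FD 4: (-8.532,-19.874) -> (-4.619,-20.705) [heading=348, draw]
FD 19: (-4.619,-20.705) -> (13.966,-24.656) [heading=348, draw]
Final: pos=(13.966,-24.656), heading=348, 5 segment(s) drawn
Waypoints (6 total):
(0, 0)
(16.629, -3.534)
(1.532, -13.338)
(-8.532, -19.874)
(-4.619, -20.705)
(13.966, -24.656)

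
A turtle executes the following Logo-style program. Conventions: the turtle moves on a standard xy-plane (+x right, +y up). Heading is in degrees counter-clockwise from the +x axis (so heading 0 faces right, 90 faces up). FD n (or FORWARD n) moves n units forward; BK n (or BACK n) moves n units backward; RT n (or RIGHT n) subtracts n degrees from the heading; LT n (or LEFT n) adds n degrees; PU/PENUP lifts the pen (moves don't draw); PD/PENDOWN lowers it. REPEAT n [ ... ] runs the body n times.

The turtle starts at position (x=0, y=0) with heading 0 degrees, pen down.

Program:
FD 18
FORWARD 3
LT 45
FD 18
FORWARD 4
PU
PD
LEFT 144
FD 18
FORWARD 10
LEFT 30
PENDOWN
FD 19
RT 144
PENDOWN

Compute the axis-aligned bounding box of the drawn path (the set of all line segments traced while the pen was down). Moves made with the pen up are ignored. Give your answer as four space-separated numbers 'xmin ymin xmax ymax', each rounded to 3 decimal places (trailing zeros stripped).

Answer: -5.865 -0.781 36.556 15.556

Derivation:
Executing turtle program step by step:
Start: pos=(0,0), heading=0, pen down
FD 18: (0,0) -> (18,0) [heading=0, draw]
FD 3: (18,0) -> (21,0) [heading=0, draw]
LT 45: heading 0 -> 45
FD 18: (21,0) -> (33.728,12.728) [heading=45, draw]
FD 4: (33.728,12.728) -> (36.556,15.556) [heading=45, draw]
PU: pen up
PD: pen down
LT 144: heading 45 -> 189
FD 18: (36.556,15.556) -> (18.778,12.741) [heading=189, draw]
FD 10: (18.778,12.741) -> (8.901,11.176) [heading=189, draw]
LT 30: heading 189 -> 219
PD: pen down
FD 19: (8.901,11.176) -> (-5.865,-0.781) [heading=219, draw]
RT 144: heading 219 -> 75
PD: pen down
Final: pos=(-5.865,-0.781), heading=75, 7 segment(s) drawn

Segment endpoints: x in {-5.865, 0, 8.901, 18, 18.778, 21, 33.728, 36.556}, y in {-0.781, 0, 11.176, 12.728, 12.741, 15.556}
xmin=-5.865, ymin=-0.781, xmax=36.556, ymax=15.556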